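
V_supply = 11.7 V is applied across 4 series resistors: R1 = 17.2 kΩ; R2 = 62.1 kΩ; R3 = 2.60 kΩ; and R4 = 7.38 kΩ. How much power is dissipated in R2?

The common current is I = 11.7/89.28 = 0.1310 mA.
V(R2) = I·R = 8.138 V; P = V·I = 8.138 × 0.1310 = 1.066 mW.

P ≈ 1.07 mW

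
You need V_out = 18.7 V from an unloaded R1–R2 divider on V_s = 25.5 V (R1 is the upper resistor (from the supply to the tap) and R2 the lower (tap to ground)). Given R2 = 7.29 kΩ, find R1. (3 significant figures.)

R1 ≈ 2.65 kΩ

Required fraction k = V_out/V_s = 0.7333.
So R1 = R2 · (V_s/V_out − 1) = 7.29 × (25.5/18.7 − 1) = 7.29 × 0.3636 = 2.651 kΩ.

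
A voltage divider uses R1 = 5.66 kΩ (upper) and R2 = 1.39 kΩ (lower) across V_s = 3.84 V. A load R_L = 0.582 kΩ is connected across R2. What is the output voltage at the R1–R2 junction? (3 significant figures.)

V_out ≈ 0.260 V

First combine the lower leg with the load: R2 ‖ R_L = 0.4102 kΩ.
Then V_out = V_s · R2'/(R1 + R2') = 3.84 × 0.4102/6.070 = 0.2595 V.
(Unloaded it would be 0.757 V; the load pulls it down.)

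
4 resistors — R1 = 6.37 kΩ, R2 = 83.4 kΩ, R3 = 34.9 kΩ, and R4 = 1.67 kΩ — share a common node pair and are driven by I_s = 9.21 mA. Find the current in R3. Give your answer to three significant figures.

I ≈ 0.331 mA

Conductances: ΣG = 1/6.37 + 1/83.4 + 1/34.9 + 1/1.67 = 0.7964 (1/kΩ).
Current divider: I(R3) = I_s · G_k/ΣG = 9.21 × (0.02865/0.7964) = 9.21 × 0.03598 = 0.3313 mA.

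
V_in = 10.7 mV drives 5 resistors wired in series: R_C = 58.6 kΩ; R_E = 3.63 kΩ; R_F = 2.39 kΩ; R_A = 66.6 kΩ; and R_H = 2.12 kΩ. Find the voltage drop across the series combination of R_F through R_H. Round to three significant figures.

V ≈ 5.71 mV

ΣR = 58.6 + 3.63 + 2.39 + 66.6 + 2.12 = 133.3 kΩ.
R_{R_F..R_H} = 2.39 + 66.6 + 2.12 = 71.11 kΩ.
By the voltage-divider rule, V = 10.7 × 71.11/133.3 = 5.706 mV.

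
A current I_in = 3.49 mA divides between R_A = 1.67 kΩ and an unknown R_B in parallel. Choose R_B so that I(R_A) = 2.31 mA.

R_B ≈ 3.27 kΩ

The fraction through R_A equals R_B/(R_A+R_B).
2.31/3.49 = R_B/(R_A + R_B) → R_B = R_A · (0.6619)/(1 − 0.6619) = 1.67 × 1.958 = 3.269 kΩ.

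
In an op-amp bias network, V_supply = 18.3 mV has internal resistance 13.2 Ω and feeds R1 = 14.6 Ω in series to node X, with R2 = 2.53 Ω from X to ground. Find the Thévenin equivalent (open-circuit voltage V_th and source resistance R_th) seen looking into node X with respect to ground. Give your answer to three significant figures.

R1' = 13.2 + 14.6 = 27.80 Ω (source resistance + R1).
V_th is the unloaded tap voltage: V_supply · R2/(R1'+R2) = 18.3 × 0.08342 = 1.527 mV.
Zeroing V_supply shorts the top of R1' to ground, so R_th = R1' ‖ R2 = 2.319 Ω.

V_th ≈ 1.53 mV, R_th ≈ 2.32 Ω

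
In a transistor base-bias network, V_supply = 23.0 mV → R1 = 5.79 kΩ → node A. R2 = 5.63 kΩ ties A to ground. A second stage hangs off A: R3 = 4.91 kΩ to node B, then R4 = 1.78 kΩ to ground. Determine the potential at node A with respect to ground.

The second stage (R3 + R4 = 6.690 kΩ) loads node A in parallel with R2.
Effective lower resistance at A: R2 ‖ 6.690 = 3.057 kΩ.
First divider: V_A = V_supply · 3.057/(5.79 + 3.057) = 7.948 mV.

V_A ≈ 7.95 mV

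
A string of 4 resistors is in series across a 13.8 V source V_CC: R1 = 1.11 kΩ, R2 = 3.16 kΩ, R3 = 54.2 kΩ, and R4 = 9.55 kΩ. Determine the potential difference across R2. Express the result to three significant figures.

Series total: ΣR = 1.11 + 3.16 + 54.2 + 9.55 = 68.02 kΩ.
By the voltage-divider rule, V = 13.8 × 3.160/68.02 = 0.6411 V.

V ≈ 0.641 V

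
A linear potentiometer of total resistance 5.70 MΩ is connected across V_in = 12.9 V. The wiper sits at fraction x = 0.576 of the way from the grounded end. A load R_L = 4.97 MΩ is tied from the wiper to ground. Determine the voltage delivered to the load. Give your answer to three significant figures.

The pot divides into 2.417 MΩ above the wiper and 3.283 MΩ below.
(x·R_p) ‖ R_L = 1.977 MΩ.
Loaded-divider output: V_out = 12.9 × 0.4500 = 5.805 V.

V_out ≈ 5.80 V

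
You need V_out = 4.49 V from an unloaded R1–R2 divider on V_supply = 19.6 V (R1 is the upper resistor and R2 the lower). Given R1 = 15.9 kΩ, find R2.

V_out/V_supply = R2/(R1+R2) = 0.2291.
Rearranging, R2 = R1·k/(1−k) = 15.9 × 0.2972 = 4.725 kΩ.

R2 ≈ 4.72 kΩ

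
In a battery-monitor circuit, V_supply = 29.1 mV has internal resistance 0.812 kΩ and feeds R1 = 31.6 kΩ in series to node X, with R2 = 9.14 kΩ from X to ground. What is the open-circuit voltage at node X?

V_th ≈ 6.40 mV

R1' = 0.812 + 31.6 = 32.41 kΩ (source resistance + R1).
With X open, the divider is unloaded: V_th = 29.1 × 9.14/41.55 = 6.401 mV.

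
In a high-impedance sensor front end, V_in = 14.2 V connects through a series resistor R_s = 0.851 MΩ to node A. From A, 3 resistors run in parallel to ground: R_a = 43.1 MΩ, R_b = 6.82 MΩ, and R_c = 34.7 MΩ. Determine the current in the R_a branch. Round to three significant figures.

Combine the parallel branches: R_p = (1/43.1 + 1/6.82 + 1/34.7)⁻¹ = 5.034 MΩ.
V_A by voltage divider: V_A = 14.2 × 5.034/(0.851 + 5.034) = 12.15 V.
I(R_a) = V_A / R_a = 12.15/43.1 = 0.2818 µA.

I ≈ 0.282 µA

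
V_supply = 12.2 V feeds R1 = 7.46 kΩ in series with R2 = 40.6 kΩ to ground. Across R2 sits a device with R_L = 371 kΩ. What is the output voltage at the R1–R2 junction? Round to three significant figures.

V_out ≈ 10.1 V

The load sits in parallel with R2, giving an effective lower resistance R2' = R2·R_L/(R2+R_L) = 36.60 kΩ.
Then V_out = V_supply · R2'/(R1 + R2') = 12.2 × 36.60/44.06 = 10.13 V.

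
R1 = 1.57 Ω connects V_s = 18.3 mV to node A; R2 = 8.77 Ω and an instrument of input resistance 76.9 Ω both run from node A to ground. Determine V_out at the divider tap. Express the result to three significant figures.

V_out ≈ 15.3 mV

First combine the lower leg with the load: R2 ‖ R_L = 7.872 Ω.
Now apply the divider: V_out = 18.3 × 0.8337 = 15.26 mV.
(Unloaded it would be 15.5 mV; the load pulls it down.)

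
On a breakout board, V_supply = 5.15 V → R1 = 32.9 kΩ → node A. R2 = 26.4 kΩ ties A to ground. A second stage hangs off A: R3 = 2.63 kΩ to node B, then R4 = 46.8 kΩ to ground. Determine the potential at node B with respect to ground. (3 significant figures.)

The second stage (R3 + R4 = 49.43 kΩ) loads node A in parallel with R2.
Effective lower resistance at A: R2 ‖ 49.43 = 17.21 kΩ.
First divider: V_A = V_supply · 17.21/(32.9 + 17.21) = 1.769 V.
V_B = V_A × 0.9468 = 1.675 V.

V_B ≈ 1.67 V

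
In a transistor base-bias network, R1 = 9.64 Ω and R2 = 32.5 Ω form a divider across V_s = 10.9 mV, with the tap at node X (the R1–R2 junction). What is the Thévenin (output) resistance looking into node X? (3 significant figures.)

R_th ≈ 7.43 Ω

Zeroing V_s shorts the top of R1 to ground, so R_th = R1 ‖ R2 = 7.435 Ω.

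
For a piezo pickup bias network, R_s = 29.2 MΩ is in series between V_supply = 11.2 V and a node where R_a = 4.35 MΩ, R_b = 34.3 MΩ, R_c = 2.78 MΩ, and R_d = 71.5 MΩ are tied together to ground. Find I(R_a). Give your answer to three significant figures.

I ≈ 0.132 µA

Parallel bank: R_p = 1/(1/4.35 + 1/34.3 + 1/2.78 + 1/71.5) = 1.580 MΩ.
V_A = 11.2 × 1.580/30.78 = 0.5751 V.
I(R_a) = V_A / R_a = 0.5751/4.35 = 0.1322 µA.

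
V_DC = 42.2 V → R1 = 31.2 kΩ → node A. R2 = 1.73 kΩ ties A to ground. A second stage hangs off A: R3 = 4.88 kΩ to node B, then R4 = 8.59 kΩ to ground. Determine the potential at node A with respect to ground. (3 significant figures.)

Node A sees R2 in parallel with the series input of stage 2, R3 + R4 = 13.47 kΩ.
R2 ‖ (R3+R4) = 1.533 kΩ.
V_A = 42.2 × 1.533/(31.2 + 1.533) = 1.976 V.

V_A ≈ 1.98 V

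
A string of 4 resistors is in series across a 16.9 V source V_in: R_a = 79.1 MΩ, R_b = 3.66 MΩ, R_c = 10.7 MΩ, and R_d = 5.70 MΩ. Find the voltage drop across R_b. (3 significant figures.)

V ≈ 0.624 V

ΣR = 79.1 + 3.66 + 10.7 + 5.70 = 99.16 MΩ.
Voltage divider: V = V_in · (3.660 / 99.16) = 16.9 × 0.03691 = 0.6238 V.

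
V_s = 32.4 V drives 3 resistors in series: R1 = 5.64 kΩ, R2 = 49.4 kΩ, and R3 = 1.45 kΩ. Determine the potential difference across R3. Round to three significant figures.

ΣR = 5.64 + 49.4 + 1.45 = 56.49 kΩ.
V = V_s · R/ΣR = 32.4 × 0.02567 = 0.8317 V.

V ≈ 0.832 V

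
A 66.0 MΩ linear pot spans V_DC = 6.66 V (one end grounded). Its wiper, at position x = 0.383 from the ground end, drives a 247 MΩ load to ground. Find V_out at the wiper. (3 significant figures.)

Split the track: R_lower = x·R_p = 25.28 MΩ, R_upper = (1−x)·R_p = 40.72 MΩ.
R_L loads the lower segment: effective lower R = 22.93 MΩ.
V_out = 6.66 × 22.93/(40.72 + 22.93) = 2.399 V.
(Unloaded: V_out = x·V_DC = 2.55 V.)

V_out ≈ 2.40 V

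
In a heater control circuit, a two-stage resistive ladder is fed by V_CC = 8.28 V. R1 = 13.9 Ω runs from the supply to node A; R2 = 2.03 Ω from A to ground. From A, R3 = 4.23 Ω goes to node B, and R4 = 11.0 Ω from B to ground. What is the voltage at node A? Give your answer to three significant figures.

V_A ≈ 0.945 V

The second stage (R3 + R4 = 15.23 Ω) loads node A in parallel with R2.
Effective lower resistance at A: R2 ‖ 15.23 = 1.791 Ω.
First divider: V_A = V_CC · 1.791/(13.9 + 1.791) = 0.9452 V.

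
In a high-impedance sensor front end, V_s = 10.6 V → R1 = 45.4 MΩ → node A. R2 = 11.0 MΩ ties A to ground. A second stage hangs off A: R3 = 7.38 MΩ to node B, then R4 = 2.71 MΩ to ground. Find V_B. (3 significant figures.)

V_B ≈ 0.296 V

Node A sees R2 in parallel with the series input of stage 2, R3 + R4 = 10.09 MΩ.
R2 ‖ (R3+R4) = 5.263 MΩ.
So V_A = 10.6 × 0.1039 = 1.101 V.
Stage 2 is unloaded, so V_B = V_A · R4/(R3+R4) = 1.101 × 2.71/10.09 = 0.2957 V.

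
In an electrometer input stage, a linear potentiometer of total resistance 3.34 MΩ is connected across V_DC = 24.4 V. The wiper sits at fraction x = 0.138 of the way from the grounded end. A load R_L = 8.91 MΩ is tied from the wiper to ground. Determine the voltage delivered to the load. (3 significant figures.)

V_out ≈ 3.22 V

Lower segment x·R_p = 0.4609 MΩ; upper segment (1−x)·R_p = 2.879 MΩ.
R_L loads the lower segment: effective lower R = 0.4382 MΩ.
V_out = 24.4 × 0.4382/(2.879 + 0.4382) = 3.223 V.
(Unloaded: V_out = x·V_DC = 3.37 V.)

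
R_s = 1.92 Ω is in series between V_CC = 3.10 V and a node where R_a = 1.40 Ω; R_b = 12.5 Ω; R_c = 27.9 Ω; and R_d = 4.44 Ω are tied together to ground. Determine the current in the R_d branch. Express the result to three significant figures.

Parallel bank: R_p = 1/(1/1.40 + 1/12.5 + 1/27.9 + 1/4.44) = 0.9476 Ω.
V_A by voltage divider: V_A = 3.10 × 0.9476/(1.92 + 0.9476) = 1.024 V.
Branch current I = V_A/R_d = 1.024/4.44 = 0.2307 A.
(Equivalently: I_total = 1.081 A, then current-divider fraction G_k/ΣG = 0.2134.)

I ≈ 0.231 A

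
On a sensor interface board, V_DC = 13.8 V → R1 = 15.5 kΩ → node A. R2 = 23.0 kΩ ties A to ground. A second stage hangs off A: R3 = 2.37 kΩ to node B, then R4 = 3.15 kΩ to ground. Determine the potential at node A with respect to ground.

V_A ≈ 3.08 V

The second stage (R3 + R4 = 5.520 kΩ) loads node A in parallel with R2.
R2 ‖ (R3+R4) = 4.452 kΩ.
V_A = 13.8 × 4.452/(15.5 + 4.452) = 3.079 V.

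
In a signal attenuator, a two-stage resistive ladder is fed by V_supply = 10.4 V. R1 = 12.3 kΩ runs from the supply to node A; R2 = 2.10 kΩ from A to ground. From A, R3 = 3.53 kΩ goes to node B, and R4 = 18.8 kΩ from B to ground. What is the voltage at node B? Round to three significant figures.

V_B ≈ 1.18 V

The second stage (R3 + R4 = 22.33 kΩ) loads node A in parallel with R2.
Effective lower resistance at A: R2 ‖ 22.33 = 1.919 kΩ.
First divider: V_A = V_supply · 1.919/(12.3 + 1.919) = 1.404 V.
V_B = V_A × 0.8419 = 1.182 V.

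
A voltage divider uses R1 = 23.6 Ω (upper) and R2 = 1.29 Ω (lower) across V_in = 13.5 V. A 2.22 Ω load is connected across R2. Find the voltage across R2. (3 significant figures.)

The load sits in parallel with R2, giving an effective lower resistance R2' = R2·R_L/(R2+R_L) = 0.8159 Ω.
Now apply the divider: V_out = 13.5 × 0.03342 = 0.4511 V.

V_out ≈ 0.451 V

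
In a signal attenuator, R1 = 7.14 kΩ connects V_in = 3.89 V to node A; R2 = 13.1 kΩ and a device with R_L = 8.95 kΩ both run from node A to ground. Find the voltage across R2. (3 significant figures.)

V_out ≈ 1.66 V

R2 ‖ R_L = (13.1 × 8.95)/(13.1 + 8.95) = 5.317 kΩ.
Now apply the divider: V_out = 3.89 × 0.4268 = 1.660 V.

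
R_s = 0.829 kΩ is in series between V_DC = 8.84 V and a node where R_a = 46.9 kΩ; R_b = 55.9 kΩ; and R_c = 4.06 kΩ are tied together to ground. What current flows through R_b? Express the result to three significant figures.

I ≈ 0.128 mA

Parallel bank: R_p = 1/(1/46.9 + 1/55.9 + 1/4.06) = 3.502 kΩ.
V_A = 8.84 × 3.502/4.331 = 7.148 V.
I(R_b) = V_A / R_b = 7.148/55.9 = 0.1279 mA.
(Equivalently: I_total = 2.041 mA, then current-divider fraction G_k/ΣG = 0.06266.)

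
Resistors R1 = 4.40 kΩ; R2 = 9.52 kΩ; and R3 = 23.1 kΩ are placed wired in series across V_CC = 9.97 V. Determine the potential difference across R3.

Total series resistance ΣR = 4.40 + 9.52 + 23.1 = 37.02 kΩ.
V = V_CC · R/ΣR = 9.97 × 0.6240 = 6.221 V.

V ≈ 6.22 V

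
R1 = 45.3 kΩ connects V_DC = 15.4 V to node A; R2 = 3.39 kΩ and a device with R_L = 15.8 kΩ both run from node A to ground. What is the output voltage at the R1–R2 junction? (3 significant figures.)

The load sits in parallel with R2, giving an effective lower resistance R2' = R2·R_L/(R2+R_L) = 2.791 kΩ.
Now apply the divider: V_out = 15.4 × 0.05804 = 0.8938 V.

V_out ≈ 0.894 V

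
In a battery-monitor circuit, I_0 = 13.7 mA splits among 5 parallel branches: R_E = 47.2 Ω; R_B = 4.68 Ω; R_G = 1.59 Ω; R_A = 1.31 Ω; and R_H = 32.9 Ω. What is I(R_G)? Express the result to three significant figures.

Conductances: ΣG = 1/47.2 + 1/4.68 + 1/1.59 + 1/1.31 + 1/32.9 = 1.658 (1/Ω).
R_G takes the fraction G_k/ΣG = 0.6289/1.658 = 0.3794, so I = 13.7 × 0.3794 = 5.198 mA.

I ≈ 5.20 mA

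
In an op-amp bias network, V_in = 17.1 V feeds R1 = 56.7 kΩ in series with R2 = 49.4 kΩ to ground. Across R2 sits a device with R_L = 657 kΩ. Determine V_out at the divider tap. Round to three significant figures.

The load sits in parallel with R2, giving an effective lower resistance R2' = R2·R_L/(R2+R_L) = 45.95 kΩ.
Then V_out = V_in · R2'/(R1 + R2') = 17.1 × 45.95/102.6 = 7.654 V.
(Unloaded it would be 7.96 V; the load pulls it down.)

V_out ≈ 7.65 V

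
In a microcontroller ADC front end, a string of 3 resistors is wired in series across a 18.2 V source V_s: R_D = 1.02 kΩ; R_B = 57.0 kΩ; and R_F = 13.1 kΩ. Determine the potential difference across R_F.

V ≈ 3.35 V

ΣR = 1.02 + 57.0 + 13.1 = 71.12 kΩ.
By the voltage-divider rule, V = 18.2 × 13.10/71.12 = 3.352 V.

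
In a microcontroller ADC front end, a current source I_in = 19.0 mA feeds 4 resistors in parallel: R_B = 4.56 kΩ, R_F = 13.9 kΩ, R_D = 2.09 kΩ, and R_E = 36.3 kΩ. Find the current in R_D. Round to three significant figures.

I ≈ 11.4 mA

ΣG = 1/4.56 + 1/13.9 + 1/2.09 + 1/36.3 = 0.7973.
R_D takes the fraction G_k/ΣG = 0.4785/0.7973 = 0.6001, so I = 19.0 × 0.6001 = 11.40 mA.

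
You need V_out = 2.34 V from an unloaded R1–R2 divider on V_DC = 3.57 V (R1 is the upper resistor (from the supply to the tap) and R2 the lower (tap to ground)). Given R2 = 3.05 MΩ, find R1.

V_out/V_DC = R2/(R1+R2) = 0.6555.
Rearranging, R1 = R2·(1−k)/k = 3.05 × 0.5256 = 1.603 MΩ.

R1 ≈ 1.60 MΩ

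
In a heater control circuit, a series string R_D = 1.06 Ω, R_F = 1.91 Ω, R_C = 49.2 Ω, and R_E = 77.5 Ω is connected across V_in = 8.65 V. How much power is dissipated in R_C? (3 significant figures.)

P ≈ 0.219 W

Series current I = V_in/ΣR = 8.65/129.7 = 0.06671 A.
P(R_C) = I²·R_C = (0.06671)² × 49.2 = 0.2189 W.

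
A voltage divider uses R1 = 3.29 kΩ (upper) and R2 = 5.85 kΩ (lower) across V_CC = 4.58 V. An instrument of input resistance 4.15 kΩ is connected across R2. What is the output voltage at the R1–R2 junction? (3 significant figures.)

V_out ≈ 1.94 V

R2 ‖ R_L = (5.85 × 4.15)/(5.85 + 4.15) = 2.428 kΩ.
Voltage divider with the loaded lower leg: V_out = 4.58 × 2.428/(3.29 + 2.428) = 4.58 × 0.4246 = 1.945 V.
(Unloaded it would be 2.93 V; the load pulls it down.)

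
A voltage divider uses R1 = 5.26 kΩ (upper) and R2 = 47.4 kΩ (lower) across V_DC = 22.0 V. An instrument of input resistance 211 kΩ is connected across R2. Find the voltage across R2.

R2 ‖ R_L = (47.4 × 211)/(47.4 + 211) = 38.71 kΩ.
Voltage divider with the loaded lower leg: V_out = 22.0 × 38.71/(5.26 + 38.71) = 22.0 × 0.8804 = 19.37 V.
(Unloaded it would be 19.8 V; the load pulls it down.)

V_out ≈ 19.4 V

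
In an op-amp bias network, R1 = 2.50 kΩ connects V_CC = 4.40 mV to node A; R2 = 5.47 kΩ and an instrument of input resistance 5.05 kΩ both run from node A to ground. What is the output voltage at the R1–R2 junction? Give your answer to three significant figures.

V_out ≈ 2.25 mV

First combine the lower leg with the load: R2 ‖ R_L = 2.626 kΩ.
Voltage divider with the loaded lower leg: V_out = 4.40 × 2.626/(2.50 + 2.626) = 4.40 × 0.5123 = 2.254 mV.
(Unloaded it would be 3.02 mV; the load pulls it down.)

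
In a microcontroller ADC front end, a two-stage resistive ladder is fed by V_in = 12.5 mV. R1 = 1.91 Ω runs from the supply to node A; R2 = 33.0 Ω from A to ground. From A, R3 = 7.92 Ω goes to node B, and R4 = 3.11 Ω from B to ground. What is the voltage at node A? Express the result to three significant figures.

V_A ≈ 10.2 mV

The second stage (R3 + R4 = 11.03 Ω) loads node A in parallel with R2.
R2 ‖ (R3+R4) = 8.267 Ω.
V_A = 12.5 × 8.267/(1.91 + 8.267) = 10.15 mV.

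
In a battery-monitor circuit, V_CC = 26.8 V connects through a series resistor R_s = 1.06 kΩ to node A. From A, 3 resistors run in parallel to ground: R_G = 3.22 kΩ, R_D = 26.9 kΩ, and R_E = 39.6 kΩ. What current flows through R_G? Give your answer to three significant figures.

Parallel bank: R_p = 1/(1/3.22 + 1/26.9 + 1/39.6) = 2.681 kΩ.
V_A by voltage divider: V_A = 26.8 × 2.681/(1.06 + 2.681) = 19.21 V.
I(R_G) = V_A / R_G = 19.21/3.22 = 5.965 mA.

I ≈ 5.96 mA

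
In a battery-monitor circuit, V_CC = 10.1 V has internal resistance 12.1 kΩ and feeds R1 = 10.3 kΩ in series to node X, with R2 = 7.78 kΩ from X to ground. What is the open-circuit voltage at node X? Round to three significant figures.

V_th ≈ 2.60 V

R1' = 12.1 + 10.3 = 22.40 kΩ (source resistance + R1).
V_th is the unloaded tap voltage: V_CC · R2/(R1'+R2) = 10.1 × 0.2578 = 2.604 V.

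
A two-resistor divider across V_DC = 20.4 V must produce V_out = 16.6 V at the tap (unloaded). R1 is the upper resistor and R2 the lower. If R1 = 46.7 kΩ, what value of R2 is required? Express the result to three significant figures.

V_out/V_DC = R2/(R1+R2) = 0.8137.
R2 = R1 · 0.8137/(1 − 0.8137) = 204.0 kΩ.

R2 ≈ 204 kΩ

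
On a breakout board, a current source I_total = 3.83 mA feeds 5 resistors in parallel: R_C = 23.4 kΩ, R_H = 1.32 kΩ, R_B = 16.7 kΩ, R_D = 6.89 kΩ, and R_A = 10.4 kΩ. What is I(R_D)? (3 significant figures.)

Conductances: ΣG = 1/23.4 + 1/1.32 + 1/16.7 + 1/6.89 + 1/10.4 = 1.101 (1/kΩ).
Current divider: I(R_D) = I_total · G_k/ΣG = 3.83 × (0.1451/1.101) = 3.83 × 0.1318 = 0.5047 mA.

I ≈ 0.505 mA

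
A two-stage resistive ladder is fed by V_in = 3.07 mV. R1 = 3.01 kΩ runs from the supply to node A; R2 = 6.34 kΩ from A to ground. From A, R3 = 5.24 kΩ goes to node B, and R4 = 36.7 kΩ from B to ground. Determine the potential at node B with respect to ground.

The second stage (R3 + R4 = 41.94 kΩ) loads node A in parallel with R2.
Effective lower resistance at A: R2 ‖ 41.94 = 5.507 kΩ.
First divider: V_A = V_in · 5.507/(3.01 + 5.507) = 1.985 mV.
V_B = V_A × 0.8751 = 1.737 mV.

V_B ≈ 1.74 mV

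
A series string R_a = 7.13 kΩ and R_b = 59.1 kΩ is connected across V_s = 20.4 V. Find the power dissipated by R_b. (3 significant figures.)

ΣR = 66.23 kΩ → I = 20.4/66.23 = 0.3080 mA.
P(R_b) = I²·R_b = (0.3080)² × 59.1 = 5.607 mW.

P ≈ 5.61 mW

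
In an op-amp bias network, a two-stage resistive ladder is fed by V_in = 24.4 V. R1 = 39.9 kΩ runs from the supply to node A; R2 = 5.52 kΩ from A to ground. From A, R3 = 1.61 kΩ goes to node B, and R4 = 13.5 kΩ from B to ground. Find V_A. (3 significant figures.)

V_A ≈ 2.24 V

The second stage (R3 + R4 = 15.11 kΩ) loads node A in parallel with R2.
R2 ‖ (R3+R4) = 4.043 kΩ.
So V_A = 24.4 × 0.09201 = 2.245 V.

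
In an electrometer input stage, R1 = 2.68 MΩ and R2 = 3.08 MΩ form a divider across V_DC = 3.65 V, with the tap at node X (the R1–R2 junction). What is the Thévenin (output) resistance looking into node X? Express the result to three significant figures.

Looking into X with the source shorted: R_th = R1·R2/(R1+R2) = 2.680 × 3.08/5.760 = 1.433 MΩ.

R_th ≈ 1.43 MΩ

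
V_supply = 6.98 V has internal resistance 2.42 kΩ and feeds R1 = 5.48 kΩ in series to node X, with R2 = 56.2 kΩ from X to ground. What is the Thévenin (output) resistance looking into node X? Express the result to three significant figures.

R1' = 2.42 + 5.48 = 7.900 kΩ (source resistance + R1).
Looking into X with the source shorted: R_th = R1'·R2/(R1'+R2) = 7.900 × 56.2/64.10 = 6.926 kΩ.

R_th ≈ 6.93 kΩ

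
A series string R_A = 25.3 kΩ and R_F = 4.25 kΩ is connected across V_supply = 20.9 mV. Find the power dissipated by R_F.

P ≈ 2.13 nW

ΣR = 29.55 kΩ → I = 20.9/29.55 = 0.7073 µA.
P = I²R = 0.5002 × 4.25 = 2.126 nW.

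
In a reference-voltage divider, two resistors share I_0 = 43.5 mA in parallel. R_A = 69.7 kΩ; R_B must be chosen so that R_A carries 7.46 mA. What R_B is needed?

Two-branch current divider: I_A = I_0 · R_B/(R_A + R_B).
7.46/43.5 = R_B/(R_A + R_B) → R_B = R_A · (0.1715)/(1 − 0.1715) = 69.7 × 0.2070 = 14.43 kΩ.

R_B ≈ 14.4 kΩ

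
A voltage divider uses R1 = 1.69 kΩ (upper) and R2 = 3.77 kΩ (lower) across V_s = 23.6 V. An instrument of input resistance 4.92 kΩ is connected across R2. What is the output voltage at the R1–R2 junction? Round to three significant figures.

The load sits in parallel with R2, giving an effective lower resistance R2' = R2·R_L/(R2+R_L) = 2.134 kΩ.
Voltage divider with the loaded lower leg: V_out = 23.6 × 2.134/(1.69 + 2.134) = 23.6 × 0.5581 = 13.17 V.
(Unloaded it would be 16.3 V; the load pulls it down.)

V_out ≈ 13.2 V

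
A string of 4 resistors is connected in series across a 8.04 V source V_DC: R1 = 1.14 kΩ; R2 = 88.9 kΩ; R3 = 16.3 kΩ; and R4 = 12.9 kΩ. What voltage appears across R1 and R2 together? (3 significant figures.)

ΣR = 1.14 + 88.9 + 16.3 + 12.9 = 119.2 kΩ.
R_{R1..R2} = 1.14 + 88.9 = 90.04 kΩ.
V = V_DC · R/ΣR = 8.04 × 0.7551 = 6.071 V.

V ≈ 6.07 V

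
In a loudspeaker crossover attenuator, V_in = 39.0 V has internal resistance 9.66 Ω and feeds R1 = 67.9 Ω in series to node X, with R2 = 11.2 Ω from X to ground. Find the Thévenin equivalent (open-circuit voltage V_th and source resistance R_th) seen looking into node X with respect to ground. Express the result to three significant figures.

R1' = 9.66 + 67.9 = 77.56 Ω (source resistance + R1).
Open-circuit (no load on X): V_th = V_in · R2/(R1' + R2) = 39.0 × 11.2/(77.56 + 11.2) = 4.921 V.
Zeroing V_in shorts the top of R1' to ground, so R_th = R1' ‖ R2 = 9.787 Ω.

V_th ≈ 4.92 V, R_th ≈ 9.79 Ω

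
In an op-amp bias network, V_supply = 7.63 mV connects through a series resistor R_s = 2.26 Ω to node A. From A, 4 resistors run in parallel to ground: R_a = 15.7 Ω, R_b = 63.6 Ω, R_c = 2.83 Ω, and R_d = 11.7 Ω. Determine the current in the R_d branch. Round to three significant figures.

I ≈ 0.300 mA

Combine the parallel branches: R_p = (1/15.7 + 1/63.6 + 1/2.83 + 1/11.7)⁻¹ = 1.930 Ω.
V_A = 7.63 × 1.930/4.190 = 3.514 mV.
I(R_d) = V_A / R_d = 3.514/11.7 = 0.3004 mA.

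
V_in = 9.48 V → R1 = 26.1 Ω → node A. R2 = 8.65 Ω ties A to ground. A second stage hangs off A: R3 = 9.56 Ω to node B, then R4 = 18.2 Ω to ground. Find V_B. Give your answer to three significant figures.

V_B ≈ 1.25 V

The second stage (R3 + R4 = 27.76 Ω) loads node A in parallel with R2.
Effective lower resistance at A: R2 ‖ 27.76 = 6.595 Ω.
First divider: V_A = V_in · 6.595/(26.1 + 6.595) = 1.912 V.
Stage 2 is unloaded, so V_B = V_A · R4/(R3+R4) = 1.912 × 18.2/27.76 = 1.254 V.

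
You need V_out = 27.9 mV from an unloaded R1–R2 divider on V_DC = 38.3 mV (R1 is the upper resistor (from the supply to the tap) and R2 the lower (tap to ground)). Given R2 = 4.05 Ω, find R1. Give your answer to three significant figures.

R1 ≈ 1.51 Ω

Required fraction k = V_out/V_DC = 0.7285.
So R1 = R2 · (V_DC/V_out − 1) = 4.05 × (38.3/27.9 − 1) = 4.05 × 0.3728 = 1.510 Ω.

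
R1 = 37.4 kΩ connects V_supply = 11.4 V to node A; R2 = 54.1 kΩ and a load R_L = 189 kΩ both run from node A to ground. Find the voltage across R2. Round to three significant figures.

V_out ≈ 6.03 V

The load sits in parallel with R2, giving an effective lower resistance R2' = R2·R_L/(R2+R_L) = 42.06 kΩ.
Voltage divider with the loaded lower leg: V_out = 11.4 × 42.06/(37.4 + 42.06) = 11.4 × 0.5293 = 6.034 V.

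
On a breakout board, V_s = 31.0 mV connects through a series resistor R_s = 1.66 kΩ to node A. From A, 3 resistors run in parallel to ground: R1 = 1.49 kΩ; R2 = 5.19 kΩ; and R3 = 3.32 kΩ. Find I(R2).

Parallel bank: R_p = 1/(1/1.49 + 1/5.19 + 1/3.32) = 0.8584 kΩ.
V_A = 31.0 × 0.8584/2.518 = 10.57 mV.
I(R2) = V_A / R2 = 10.57/5.19 = 2.036 µA.

I ≈ 2.04 µA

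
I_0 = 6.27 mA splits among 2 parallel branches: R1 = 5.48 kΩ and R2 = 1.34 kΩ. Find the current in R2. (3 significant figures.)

For two parallel branches, I_k = I_0 · (other R)/(sum of R).
So I = 6.27 × 5.48/6.820 = 5.038 mA.

I ≈ 5.04 mA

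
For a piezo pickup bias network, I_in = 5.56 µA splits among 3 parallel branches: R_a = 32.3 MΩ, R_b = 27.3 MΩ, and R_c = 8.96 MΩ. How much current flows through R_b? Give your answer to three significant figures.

Conductances: ΣG = 1/32.3 + 1/27.3 + 1/8.96 = 0.1792 (1/MΩ).
By the current-divider rule, I = I_in · G_k/ΣG = 5.56 × 0.2044 = 1.137 µA.

I ≈ 1.14 µA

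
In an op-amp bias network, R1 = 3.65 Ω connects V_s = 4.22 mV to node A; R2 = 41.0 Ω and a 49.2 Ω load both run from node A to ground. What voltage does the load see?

V_out ≈ 3.63 mV

R2 ‖ R_L = (41.0 × 49.2)/(41.0 + 49.2) = 22.36 Ω.
Then V_out = V_s · R2'/(R1 + R2') = 4.22 × 22.36/26.01 = 3.628 mV.
(Unloaded it would be 3.88 mV; the load pulls it down.)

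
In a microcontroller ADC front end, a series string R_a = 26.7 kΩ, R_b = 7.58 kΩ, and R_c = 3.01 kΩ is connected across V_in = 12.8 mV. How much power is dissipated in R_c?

P ≈ 0.355 nW

The common current is I = 12.8/37.29 = 0.3433 µA.
P(R_c) = I²·R_c = (0.3433)² × 3.01 = 0.3547 nW.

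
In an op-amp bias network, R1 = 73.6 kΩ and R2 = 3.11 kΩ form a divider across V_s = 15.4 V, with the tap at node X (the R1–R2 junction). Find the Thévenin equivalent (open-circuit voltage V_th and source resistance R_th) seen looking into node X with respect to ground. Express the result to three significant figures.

Open-circuit (no load on X): V_th = V_s · R2/(R1 + R2) = 15.4 × 3.11/(73.60 + 3.11) = 0.6244 V.
Zeroing V_s shorts the top of R1 to ground, so R_th = R1 ‖ R2 = 2.984 kΩ.

V_th ≈ 0.624 V, R_th ≈ 2.98 kΩ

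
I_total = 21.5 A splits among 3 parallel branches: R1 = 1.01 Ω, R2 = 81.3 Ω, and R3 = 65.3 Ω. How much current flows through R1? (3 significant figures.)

I ≈ 20.9 A

ΣG = 1/1.01 + 1/81.3 + 1/65.3 = 1.018.
Current divider: I(R1) = I_total · G_k/ΣG = 21.5 × (0.9901/1.018) = 21.5 × 0.9729 = 20.92 A.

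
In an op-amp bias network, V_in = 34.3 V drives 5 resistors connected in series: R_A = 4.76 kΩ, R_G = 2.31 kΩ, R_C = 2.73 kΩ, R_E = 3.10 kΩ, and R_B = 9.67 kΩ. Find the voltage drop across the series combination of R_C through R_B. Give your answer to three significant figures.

V ≈ 23.6 V

Total series resistance ΣR = 4.76 + 2.31 + 2.73 + 3.10 + 9.67 = 22.57 kΩ.
R_{R_C..R_B} = 2.73 + 3.10 + 9.67 = 15.50 kΩ.
Voltage divider: V = V_in · (15.50 / 22.57) = 34.3 × 0.6868 = 23.56 V.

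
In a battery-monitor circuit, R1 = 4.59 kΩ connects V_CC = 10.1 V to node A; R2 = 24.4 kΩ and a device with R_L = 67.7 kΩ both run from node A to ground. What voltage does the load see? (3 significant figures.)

V_out ≈ 8.04 V

First combine the lower leg with the load: R2 ‖ R_L = 17.94 kΩ.
Now apply the divider: V_out = 10.1 × 0.7962 = 8.042 V.
(Unloaded it would be 8.50 V; the load pulls it down.)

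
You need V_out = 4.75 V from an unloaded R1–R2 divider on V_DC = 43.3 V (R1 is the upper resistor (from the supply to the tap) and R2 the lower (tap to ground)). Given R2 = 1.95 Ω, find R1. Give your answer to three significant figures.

R1 ≈ 15.8 Ω

The divider ratio is R2/(R1+R2) = 4.75/43.3 = 0.1097.
So R1 = R2 · (V_DC/V_out − 1) = 1.95 × (43.3/4.75 − 1) = 1.95 × 8.116 = 15.83 Ω.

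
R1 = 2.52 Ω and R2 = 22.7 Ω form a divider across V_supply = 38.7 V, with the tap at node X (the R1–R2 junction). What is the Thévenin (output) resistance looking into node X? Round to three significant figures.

R_th ≈ 2.27 Ω

Looking into X with the source shorted: R_th = R1·R2/(R1+R2) = 2.520 × 22.7/25.22 = 2.268 Ω.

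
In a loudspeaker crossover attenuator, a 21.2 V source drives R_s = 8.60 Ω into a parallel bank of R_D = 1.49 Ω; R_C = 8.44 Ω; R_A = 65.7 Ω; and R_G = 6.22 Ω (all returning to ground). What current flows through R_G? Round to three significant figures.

Equivalent of the parallel group: R_p = 1.036 Ω.
V_A by voltage divider: V_A = 21.2 × 1.036/(8.60 + 1.036) = 2.279 V.
Branch current I = V_A/R_G = 2.279/6.22 = 0.3663 A.

I ≈ 0.366 A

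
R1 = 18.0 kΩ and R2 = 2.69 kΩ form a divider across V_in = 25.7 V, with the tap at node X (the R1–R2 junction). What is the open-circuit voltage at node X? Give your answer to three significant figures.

V_th ≈ 3.34 V

With X open, the divider is unloaded: V_th = 25.7 × 2.69/20.69 = 3.341 V.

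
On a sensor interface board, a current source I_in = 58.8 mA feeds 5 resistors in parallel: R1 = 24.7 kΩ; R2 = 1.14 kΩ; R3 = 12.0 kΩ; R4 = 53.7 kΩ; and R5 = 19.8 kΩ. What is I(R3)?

I ≈ 4.58 mA

Total conductance ΣG = 1/24.7 + 1/1.14 + 1/12.0 + 1/53.7 + 1/19.8 = 1.070 (units of 1/kΩ).
R3 takes the fraction G_k/ΣG = 0.08333/1.070 = 0.07787, so I = 58.8 × 0.07787 = 4.579 mA.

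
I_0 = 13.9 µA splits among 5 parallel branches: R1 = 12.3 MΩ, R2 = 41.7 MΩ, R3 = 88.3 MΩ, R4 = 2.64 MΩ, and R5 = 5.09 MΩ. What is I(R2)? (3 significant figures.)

Total conductance ΣG = 1/12.3 + 1/41.7 + 1/88.3 + 1/2.64 + 1/5.09 = 0.6919 (units of 1/MΩ).
R2 takes the fraction G_k/ΣG = 0.02398/0.6919 = 0.03466, so I = 13.9 × 0.03466 = 0.4818 µA.

I ≈ 0.482 µA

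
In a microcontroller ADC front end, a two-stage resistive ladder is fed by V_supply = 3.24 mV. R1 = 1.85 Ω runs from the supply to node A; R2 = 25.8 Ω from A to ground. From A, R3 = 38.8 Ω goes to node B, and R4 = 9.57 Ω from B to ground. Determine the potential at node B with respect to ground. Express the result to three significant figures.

V_B ≈ 0.578 mV

Looking into the second stage from A: R3 + R4 = 48.37 Ω appears in parallel with R2.
Effective lower resistance at A: R2 ‖ 48.37 = 16.83 Ω.
First divider: V_A = V_supply · 16.83/(1.85 + 16.83) = 2.919 mV.
V_B = V_A × 0.1978 = 0.5775 mV.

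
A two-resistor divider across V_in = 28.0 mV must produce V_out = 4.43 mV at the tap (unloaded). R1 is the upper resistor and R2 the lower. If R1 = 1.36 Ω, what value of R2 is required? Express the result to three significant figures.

R2 ≈ 0.256 Ω

V_out/V_in = R2/(R1+R2) = 0.1582.
So R2 = R1 · V_out/(V_in − V_out) = 1.36 × 4.43/(28.0 − 4.43) = 1.36 × 0.1880 = 0.2556 Ω.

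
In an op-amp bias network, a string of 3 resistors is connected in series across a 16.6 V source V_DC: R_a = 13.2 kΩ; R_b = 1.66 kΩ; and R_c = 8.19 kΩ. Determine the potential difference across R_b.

V ≈ 1.20 V

ΣR = 13.2 + 1.66 + 8.19 = 23.05 kΩ.
V = V_DC · R/ΣR = 16.6 × 0.07202 = 1.195 V.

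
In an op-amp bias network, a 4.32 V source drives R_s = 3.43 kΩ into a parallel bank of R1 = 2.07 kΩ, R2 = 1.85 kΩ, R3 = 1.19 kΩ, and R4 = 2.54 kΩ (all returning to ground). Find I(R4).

I ≈ 0.195 mA

Parallel bank: R_p = 1/(1/2.07 + 1/1.85 + 1/1.19 + 1/2.54) = 0.4429 kΩ.
V_A = 4.32 × 0.4429/3.873 = 0.4941 V.
Branch current I = V_A/R4 = 0.4941/2.54 = 0.1945 mA.
(Check via current divider: I_total = 1.115 mA; share G_k/ΣG = 0.1744 → same result.)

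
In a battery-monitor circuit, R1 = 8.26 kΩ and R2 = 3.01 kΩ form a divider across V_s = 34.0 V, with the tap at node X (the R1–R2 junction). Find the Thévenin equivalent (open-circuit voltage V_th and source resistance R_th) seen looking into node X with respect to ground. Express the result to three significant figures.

V_th ≈ 9.08 V, R_th ≈ 2.21 kΩ

With X open, the divider is unloaded: V_th = 34.0 × 3.01/11.27 = 9.081 V.
With V_s suppressed (replaced by a short), R_th = R1 ‖ R2 = (8.260 × 3.01)/(8.260 + 3.01) = 2.206 kΩ.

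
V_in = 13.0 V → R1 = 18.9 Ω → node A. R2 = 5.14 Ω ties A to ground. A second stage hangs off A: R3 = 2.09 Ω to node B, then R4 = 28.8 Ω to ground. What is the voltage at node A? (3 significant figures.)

V_A ≈ 2.46 V

Looking into the second stage from A: R3 + R4 = 30.89 Ω appears in parallel with R2.
Effective lower resistance at A: R2 ‖ 30.89 = 4.407 Ω.
First divider: V_A = V_in · 4.407/(18.9 + 4.407) = 2.458 V.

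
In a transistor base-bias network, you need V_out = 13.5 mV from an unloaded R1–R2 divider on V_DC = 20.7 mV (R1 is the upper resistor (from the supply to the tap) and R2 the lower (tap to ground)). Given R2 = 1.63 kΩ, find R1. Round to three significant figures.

The divider ratio is R2/(R1+R2) = 13.5/20.7 = 0.6522.
Rearranging, R1 = R2·(1−k)/k = 1.63 × 0.5333 = 0.8693 kΩ.

R1 ≈ 0.869 kΩ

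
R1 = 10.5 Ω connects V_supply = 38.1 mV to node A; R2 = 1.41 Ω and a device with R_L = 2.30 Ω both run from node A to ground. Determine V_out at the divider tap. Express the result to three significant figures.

V_out ≈ 2.93 mV

R2 ‖ R_L = (1.41 × 2.30)/(1.41 + 2.30) = 0.8741 Ω.
Voltage divider with the loaded lower leg: V_out = 38.1 × 0.8741/(10.5 + 0.8741) = 38.1 × 0.07685 = 2.928 mV.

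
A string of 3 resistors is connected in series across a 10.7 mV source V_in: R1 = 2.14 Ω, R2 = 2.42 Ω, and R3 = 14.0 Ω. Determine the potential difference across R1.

V ≈ 1.23 mV

ΣR = 2.14 + 2.42 + 14.0 = 18.56 Ω.
Voltage divider: V = V_in · (2.140 / 18.56) = 10.7 × 0.1153 = 1.234 mV.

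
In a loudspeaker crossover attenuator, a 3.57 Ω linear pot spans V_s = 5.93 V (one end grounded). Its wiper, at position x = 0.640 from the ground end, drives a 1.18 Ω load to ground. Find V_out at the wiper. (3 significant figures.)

V_out ≈ 2.24 V

The pot divides into 1.285 Ω above the wiper and 2.285 Ω below.
R_L loads the lower segment: effective lower R = 0.7781 Ω.
Loaded-divider output: V_out = 5.93 × 0.3771 = 2.236 V.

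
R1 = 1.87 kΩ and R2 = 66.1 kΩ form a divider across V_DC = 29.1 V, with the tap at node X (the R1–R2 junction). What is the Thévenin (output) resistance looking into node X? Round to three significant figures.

With V_DC suppressed (replaced by a short), R_th = R1 ‖ R2 = (1.870 × 66.1)/(1.870 + 66.1) = 1.819 kΩ.

R_th ≈ 1.82 kΩ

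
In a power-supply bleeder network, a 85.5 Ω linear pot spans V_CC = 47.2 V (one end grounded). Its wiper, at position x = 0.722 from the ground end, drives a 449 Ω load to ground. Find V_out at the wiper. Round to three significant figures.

The pot divides into 23.77 Ω above the wiper and 61.73 Ω below.
R_L loads the lower segment: effective lower R = 54.27 Ω.
V_out = 47.2 × 54.27/(23.77 + 54.27) = 32.82 V.

V_out ≈ 32.8 V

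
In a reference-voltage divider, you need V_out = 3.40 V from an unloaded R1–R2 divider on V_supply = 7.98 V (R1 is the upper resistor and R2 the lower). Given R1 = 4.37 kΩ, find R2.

R2 ≈ 3.24 kΩ

V_out/V_supply = R2/(R1+R2) = 0.4261.
Rearranging, R2 = R1·k/(1−k) = 4.37 × 0.7424 = 3.244 kΩ.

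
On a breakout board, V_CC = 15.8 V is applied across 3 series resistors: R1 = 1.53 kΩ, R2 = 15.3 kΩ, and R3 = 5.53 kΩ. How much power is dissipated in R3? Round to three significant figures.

Series current I = V_CC/ΣR = 15.8/22.36 = 0.7066 mA.
P(R3) = I²·R3 = (0.7066)² × 5.53 = 2.761 mW.

P ≈ 2.76 mW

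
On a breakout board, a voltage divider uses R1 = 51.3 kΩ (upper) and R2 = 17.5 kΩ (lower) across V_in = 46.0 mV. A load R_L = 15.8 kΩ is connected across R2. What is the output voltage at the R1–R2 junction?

First combine the lower leg with the load: R2 ‖ R_L = 8.303 kΩ.
Voltage divider with the loaded lower leg: V_out = 46.0 × 8.303/(51.3 + 8.303) = 46.0 × 0.1393 = 6.408 mV.
(Unloaded it would be 11.7 mV; the load pulls it down.)

V_out ≈ 6.41 mV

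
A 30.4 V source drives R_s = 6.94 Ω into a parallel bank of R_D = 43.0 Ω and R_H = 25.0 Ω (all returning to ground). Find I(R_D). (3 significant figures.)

Equivalent of the parallel group: R_p = 15.81 Ω.
V_A = 30.4 × 15.81/22.75 = 21.13 V.
I(R_D) = V_A / R_D = 21.13/43.0 = 0.4913 A.

I ≈ 0.491 A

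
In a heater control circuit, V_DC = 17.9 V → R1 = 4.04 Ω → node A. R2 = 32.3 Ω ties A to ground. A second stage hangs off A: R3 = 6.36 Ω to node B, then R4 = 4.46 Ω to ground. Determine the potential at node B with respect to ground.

The second stage (R3 + R4 = 10.82 Ω) loads node A in parallel with R2.
Effective lower resistance at A: R2 ‖ 10.82 = 8.105 Ω.
First divider: V_A = V_DC · 8.105/(4.04 + 8.105) = 11.95 V.
Stage 2 is unloaded, so V_B = V_A · R4/(R3+R4) = 11.95 × 4.46/10.82 = 4.924 V.

V_B ≈ 4.92 V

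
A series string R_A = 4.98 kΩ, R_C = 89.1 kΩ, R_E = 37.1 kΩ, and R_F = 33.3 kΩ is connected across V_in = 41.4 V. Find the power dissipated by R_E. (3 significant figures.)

Series current I = V_in/ΣR = 41.4/164.5 = 0.2517 mA.
P = I²R = 0.06335 × 37.1 = 2.350 mW.

P ≈ 2.35 mW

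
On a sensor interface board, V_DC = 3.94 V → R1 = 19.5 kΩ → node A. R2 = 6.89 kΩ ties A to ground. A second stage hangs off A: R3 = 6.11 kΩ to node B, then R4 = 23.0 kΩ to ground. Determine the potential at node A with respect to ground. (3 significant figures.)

Looking into the second stage from A: R3 + R4 = 29.11 kΩ appears in parallel with R2.
R2 ‖ (R3+R4) = 5.571 kΩ.
First divider: V_A = V_DC · 5.571/(19.5 + 5.571) = 0.8755 V.

V_A ≈ 0.876 V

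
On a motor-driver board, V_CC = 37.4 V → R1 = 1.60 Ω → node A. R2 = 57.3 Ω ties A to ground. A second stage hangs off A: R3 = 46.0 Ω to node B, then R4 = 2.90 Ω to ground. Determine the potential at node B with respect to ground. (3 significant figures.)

Node A sees R2 in parallel with the series input of stage 2, R3 + R4 = 48.90 Ω.
R2 ‖ (R3+R4) = 26.38 Ω.
First divider: V_A = V_CC · 26.38/(1.60 + 26.38) = 35.26 V.
V_B = V_A × 0.05930 = 2.091 V.

V_B ≈ 2.09 V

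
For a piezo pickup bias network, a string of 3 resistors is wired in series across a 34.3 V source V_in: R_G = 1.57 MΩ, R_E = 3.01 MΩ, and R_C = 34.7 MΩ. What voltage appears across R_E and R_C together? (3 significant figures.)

V ≈ 32.9 V

ΣR = 1.57 + 3.01 + 34.7 = 39.28 MΩ.
R_{R_E..R_C} = 3.01 + 34.7 = 37.71 MΩ.
V = V_in · R/ΣR = 34.3 × 0.9600 = 32.93 V.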